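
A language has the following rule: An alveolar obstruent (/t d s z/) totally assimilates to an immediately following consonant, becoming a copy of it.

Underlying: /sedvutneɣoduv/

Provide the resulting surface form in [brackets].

[sevvunneɣoduv]

/d/ before /v/ → [v] (total assimilation)
/t/ before /n/ → [n] (total assimilation)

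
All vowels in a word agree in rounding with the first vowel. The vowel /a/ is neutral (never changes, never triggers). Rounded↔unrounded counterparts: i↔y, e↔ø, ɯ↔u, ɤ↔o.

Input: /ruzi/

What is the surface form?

[ruzy]

/i/ harmonizes with /u/ ([+round]) → [y]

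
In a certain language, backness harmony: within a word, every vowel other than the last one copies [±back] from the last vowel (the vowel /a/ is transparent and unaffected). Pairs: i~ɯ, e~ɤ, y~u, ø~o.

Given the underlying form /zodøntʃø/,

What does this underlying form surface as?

/o/ harmonizes with /ø/ ([-back]) → [ø]

[zødøntʃø]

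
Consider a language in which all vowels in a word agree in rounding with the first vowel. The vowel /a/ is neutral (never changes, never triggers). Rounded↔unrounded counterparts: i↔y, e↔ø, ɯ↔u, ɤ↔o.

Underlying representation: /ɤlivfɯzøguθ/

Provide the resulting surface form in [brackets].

[ɤlivfɯzegɯθ]

/ø/ harmonizes with /ɤ/ ([-round]) → [e]
/u/ harmonizes with /ɤ/ ([-round]) → [ɯ]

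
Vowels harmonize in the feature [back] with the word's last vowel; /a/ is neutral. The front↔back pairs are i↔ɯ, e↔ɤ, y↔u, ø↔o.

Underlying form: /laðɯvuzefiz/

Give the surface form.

/ɯ/ harmonizes with /i/ ([-back]) → [i]
/u/ harmonizes with /i/ ([-back]) → [y]

[laðivyzefiz]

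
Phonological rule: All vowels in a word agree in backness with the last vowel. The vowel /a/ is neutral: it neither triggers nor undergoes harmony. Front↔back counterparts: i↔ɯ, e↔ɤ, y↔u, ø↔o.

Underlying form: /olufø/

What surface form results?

/o/ harmonizes with /ø/ ([-back]) → [ø]
/u/ harmonizes with /ø/ ([-back]) → [y]

[ølyfø]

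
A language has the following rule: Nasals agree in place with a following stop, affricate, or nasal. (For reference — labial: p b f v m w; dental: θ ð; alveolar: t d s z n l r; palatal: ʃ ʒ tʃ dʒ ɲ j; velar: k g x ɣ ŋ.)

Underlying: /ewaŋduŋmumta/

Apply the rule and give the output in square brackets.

/ŋ/ before /d/ (alveolar) → [n]
/ŋ/ before /m/ (labial) → [m]
/m/ before /t/ (alveolar) → [n]

[ewandummunta]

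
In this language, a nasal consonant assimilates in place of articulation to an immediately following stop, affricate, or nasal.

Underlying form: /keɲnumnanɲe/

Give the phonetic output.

[kennunnaɲɲe]

/ɲ/ before /n/ (alveolar) → [n]
/m/ before /n/ (alveolar) → [n]
/n/ before /ɲ/ (palatal) → [ɲ]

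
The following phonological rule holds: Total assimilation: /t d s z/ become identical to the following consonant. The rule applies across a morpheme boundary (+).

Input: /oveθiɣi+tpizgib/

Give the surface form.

/t/ before /p/ → [p] (total assimilation)
/z/ before /g/ → [g] (total assimilation)

[oveθiɣi+ppiggib]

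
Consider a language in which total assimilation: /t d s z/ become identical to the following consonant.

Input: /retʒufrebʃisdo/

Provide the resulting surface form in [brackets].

/t/ before /ʒ/ → [ʒ] (total assimilation)
/s/ before /d/ → [d] (total assimilation)

[reʒʒufrebʃiddo]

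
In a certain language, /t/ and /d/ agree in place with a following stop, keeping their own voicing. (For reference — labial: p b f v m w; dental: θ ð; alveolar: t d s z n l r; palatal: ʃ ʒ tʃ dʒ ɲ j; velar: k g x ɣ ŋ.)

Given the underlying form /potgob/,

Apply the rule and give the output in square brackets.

/t/ before /g/ (velar) → [k]

[pokgob]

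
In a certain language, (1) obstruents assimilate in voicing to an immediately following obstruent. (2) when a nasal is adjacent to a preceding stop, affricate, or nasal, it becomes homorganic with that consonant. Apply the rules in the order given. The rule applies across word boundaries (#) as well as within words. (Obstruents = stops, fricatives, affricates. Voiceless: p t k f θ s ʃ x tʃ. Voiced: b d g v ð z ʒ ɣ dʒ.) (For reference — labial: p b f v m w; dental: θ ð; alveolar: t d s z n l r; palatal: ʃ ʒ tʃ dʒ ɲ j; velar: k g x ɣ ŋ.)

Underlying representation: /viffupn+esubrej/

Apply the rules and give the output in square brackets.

Rule 1: no segment meets the rule's conditions; no change.
After rule 1: viffupn+esubrej
Rule 2: /n/ after /p/ (labial) → [m]

[viffupm+esubrej]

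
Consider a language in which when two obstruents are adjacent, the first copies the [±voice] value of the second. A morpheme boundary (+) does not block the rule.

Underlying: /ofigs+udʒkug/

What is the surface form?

[ofiks+utʃkug]

/g/ before /s/ (voiceless) → [k]
/dʒ/ before /k/ (voiceless) → [tʃ]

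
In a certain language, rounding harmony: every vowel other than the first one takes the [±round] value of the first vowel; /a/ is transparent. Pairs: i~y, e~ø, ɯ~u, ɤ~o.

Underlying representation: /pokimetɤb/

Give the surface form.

[pokymøtob]

/i/ harmonizes with /o/ ([+round]) → [y]
/e/ harmonizes with /o/ ([+round]) → [ø]
/ɤ/ harmonizes with /o/ ([+round]) → [o]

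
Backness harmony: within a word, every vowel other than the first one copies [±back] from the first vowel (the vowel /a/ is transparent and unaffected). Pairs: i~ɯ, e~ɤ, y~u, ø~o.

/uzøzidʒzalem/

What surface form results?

[uzozɯdʒzalɤm]

/ø/ harmonizes with /u/ ([+back]) → [o]
/i/ harmonizes with /u/ ([+back]) → [ɯ]
/e/ harmonizes with /u/ ([+back]) → [ɤ]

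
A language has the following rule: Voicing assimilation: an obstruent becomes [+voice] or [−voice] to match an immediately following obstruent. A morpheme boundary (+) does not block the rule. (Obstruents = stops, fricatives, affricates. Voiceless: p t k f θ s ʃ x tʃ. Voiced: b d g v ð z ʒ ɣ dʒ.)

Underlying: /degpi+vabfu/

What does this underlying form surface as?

[dekpi+vapfu]

/g/ before /p/ (voiceless) → [k]
/b/ before /f/ (voiceless) → [p]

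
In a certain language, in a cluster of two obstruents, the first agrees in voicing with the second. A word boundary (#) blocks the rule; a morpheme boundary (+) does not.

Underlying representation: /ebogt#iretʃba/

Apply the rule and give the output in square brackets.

/g/ before /t/ (voiceless) → [k]
/tʃ/ before /b/ (voiced) → [dʒ]

[ebokt#iredʒba]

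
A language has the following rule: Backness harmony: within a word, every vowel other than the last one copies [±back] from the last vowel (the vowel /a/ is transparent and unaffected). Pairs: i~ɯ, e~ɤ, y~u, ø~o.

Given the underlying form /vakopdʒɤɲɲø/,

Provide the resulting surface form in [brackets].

/o/ harmonizes with /ø/ ([-back]) → [ø]
/ɤ/ harmonizes with /ø/ ([-back]) → [e]

[vakøpdʒeɲɲø]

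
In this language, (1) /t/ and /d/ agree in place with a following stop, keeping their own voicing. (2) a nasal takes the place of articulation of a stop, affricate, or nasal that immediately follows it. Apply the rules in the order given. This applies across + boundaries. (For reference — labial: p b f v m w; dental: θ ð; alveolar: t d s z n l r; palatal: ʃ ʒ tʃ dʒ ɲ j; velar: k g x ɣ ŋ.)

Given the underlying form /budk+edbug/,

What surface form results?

Rule 1: /d/ before /k/ (velar) → [g]
Rule 1: /d/ before /b/ (labial) → [b]
After rule 1: bugk+ebbug
Rule 2: no segment meets the rule's conditions; no change.

[bugk+ebbug]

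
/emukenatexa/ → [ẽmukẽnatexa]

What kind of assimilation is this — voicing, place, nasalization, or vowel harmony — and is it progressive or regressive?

nasalization, regressive

/e/→[ẽ] /e/→[ẽ].
Each target copies a feature from the following segment, so the direction is regressive.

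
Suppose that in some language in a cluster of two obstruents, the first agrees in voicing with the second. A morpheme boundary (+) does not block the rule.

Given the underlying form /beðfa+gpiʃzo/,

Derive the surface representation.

[beθfa+kpiʒzo]

/ð/ before /f/ (voiceless) → [θ]
/g/ before /p/ (voiceless) → [k]
/ʃ/ before /z/ (voiced) → [ʒ]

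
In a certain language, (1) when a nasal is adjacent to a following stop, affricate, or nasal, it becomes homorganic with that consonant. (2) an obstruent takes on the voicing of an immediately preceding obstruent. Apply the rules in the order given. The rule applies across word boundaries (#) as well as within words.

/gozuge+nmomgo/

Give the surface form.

[gozuge+mmoŋgo]

Rule 1: /n/ before /m/ (labial) → [m]
Rule 1: /m/ before /g/ (velar) → [ŋ]
After rule 1: gozuge+mmoŋgo
Rule 2: no segment meets the rule's conditions; no change.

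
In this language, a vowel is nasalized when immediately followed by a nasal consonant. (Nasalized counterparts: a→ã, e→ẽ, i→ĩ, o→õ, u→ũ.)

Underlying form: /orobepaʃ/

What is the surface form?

[orobepaʃ]

no segment meets the rule's conditions; no change.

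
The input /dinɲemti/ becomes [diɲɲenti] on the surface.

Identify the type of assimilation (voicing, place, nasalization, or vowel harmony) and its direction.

place assimilation, regressive

/n/→[ɲ] /m/→[n].
Each target copies a feature from the following segment, so the direction is regressive.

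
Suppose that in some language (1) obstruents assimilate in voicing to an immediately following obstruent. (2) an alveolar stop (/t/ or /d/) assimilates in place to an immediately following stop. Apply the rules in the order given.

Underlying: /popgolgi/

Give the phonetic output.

Rule 1: /p/ before /g/ (voiced) → [b]
After rule 1: pobgolgi
Rule 2: no segment meets the rule's conditions; no change.

[pobgolgi]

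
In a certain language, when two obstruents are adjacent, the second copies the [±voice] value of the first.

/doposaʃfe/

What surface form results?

[doposaʃfe]

no segment meets the rule's conditions; no change.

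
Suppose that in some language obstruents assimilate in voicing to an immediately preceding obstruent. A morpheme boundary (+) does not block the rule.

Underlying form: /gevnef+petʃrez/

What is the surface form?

no segment meets the rule's conditions; no change.

[gevnef+petʃrez]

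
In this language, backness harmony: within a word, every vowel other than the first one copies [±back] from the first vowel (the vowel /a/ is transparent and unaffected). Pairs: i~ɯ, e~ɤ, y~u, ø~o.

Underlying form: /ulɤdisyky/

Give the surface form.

[ulɤdɯsuku]

/i/ harmonizes with /u/ ([+back]) → [ɯ]
/y/ harmonizes with /u/ ([+back]) → [u]
/y/ harmonizes with /u/ ([+back]) → [u]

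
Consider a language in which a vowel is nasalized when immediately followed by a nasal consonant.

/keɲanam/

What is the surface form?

/e/ before nasal /ɲ/ → [ẽ]
/a/ before nasal /n/ → [ã]
/a/ before nasal /m/ → [ã]

[kẽɲãnãm]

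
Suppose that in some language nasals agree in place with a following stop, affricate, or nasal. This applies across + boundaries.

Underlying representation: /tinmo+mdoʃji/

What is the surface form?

[timmo+ndoʃji]

/n/ before /m/ (labial) → [m]
/m/ before /d/ (alveolar) → [n]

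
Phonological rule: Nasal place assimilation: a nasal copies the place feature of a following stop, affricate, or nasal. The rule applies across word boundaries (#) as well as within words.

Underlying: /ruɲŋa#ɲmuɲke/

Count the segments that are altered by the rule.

3

/ɲ/ before /ŋ/ (velar) → [ŋ]
/ɲ/ before /m/ (labial) → [m]
/ɲ/ before /k/ (velar) → [ŋ]
3 segments change.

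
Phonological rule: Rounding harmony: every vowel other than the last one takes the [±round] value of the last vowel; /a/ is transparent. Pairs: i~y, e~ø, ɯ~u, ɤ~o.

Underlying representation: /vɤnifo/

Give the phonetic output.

/ɤ/ harmonizes with /o/ ([+round]) → [o]
/i/ harmonizes with /o/ ([+round]) → [y]

[vonyfo]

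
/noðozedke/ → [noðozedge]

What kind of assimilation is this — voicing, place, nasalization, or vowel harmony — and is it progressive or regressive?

/k/→[g].
Each target copies a feature from the preceding segment, so the direction is progressive.

voicing assimilation, progressive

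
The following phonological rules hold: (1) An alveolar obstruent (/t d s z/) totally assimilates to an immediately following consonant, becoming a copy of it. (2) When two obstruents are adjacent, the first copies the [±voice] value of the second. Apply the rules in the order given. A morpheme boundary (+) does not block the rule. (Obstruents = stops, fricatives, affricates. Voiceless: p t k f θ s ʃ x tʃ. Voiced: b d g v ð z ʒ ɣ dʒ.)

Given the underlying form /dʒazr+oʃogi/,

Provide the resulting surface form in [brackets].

[dʒarr+oʃogi]

Rule 1: /z/ before /r/ → [r] (total assimilation)
After rule 1: dʒarr+oʃogi
Rule 2: no segment meets the rule's conditions; no change.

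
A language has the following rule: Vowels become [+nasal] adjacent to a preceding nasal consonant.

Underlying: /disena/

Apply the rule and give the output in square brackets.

/a/ after nasal /n/ → [ã]

[disenã]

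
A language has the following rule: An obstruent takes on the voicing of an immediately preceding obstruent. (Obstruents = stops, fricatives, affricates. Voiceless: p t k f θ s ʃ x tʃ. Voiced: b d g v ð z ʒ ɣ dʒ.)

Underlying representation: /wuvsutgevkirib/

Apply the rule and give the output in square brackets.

[wuvzutkevgirib]

/s/ after /v/ (voiced) → [z]
/g/ after /t/ (voiceless) → [k]
/k/ after /v/ (voiced) → [g]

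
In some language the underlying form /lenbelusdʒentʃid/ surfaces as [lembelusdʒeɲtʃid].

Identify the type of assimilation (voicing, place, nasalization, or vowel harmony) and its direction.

place assimilation, regressive

/n/→[m] /n/→[ɲ].
Each target copies a feature from the following segment, so the direction is regressive.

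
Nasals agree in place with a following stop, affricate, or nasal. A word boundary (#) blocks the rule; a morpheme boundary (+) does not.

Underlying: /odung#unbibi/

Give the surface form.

/n/ before /g/ (velar) → [ŋ]
/n/ before /b/ (labial) → [m]

[oduŋg#umbibi]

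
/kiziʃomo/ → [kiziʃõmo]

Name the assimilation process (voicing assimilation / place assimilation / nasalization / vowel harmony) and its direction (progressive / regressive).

nasalization, regressive

/o/→[õ].
Each target copies a feature from the following segment, so the direction is regressive.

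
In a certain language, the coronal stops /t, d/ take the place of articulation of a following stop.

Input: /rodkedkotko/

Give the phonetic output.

[rogkegkokko]

/d/ before /k/ (velar) → [g]
/d/ before /k/ (velar) → [g]
/t/ before /k/ (velar) → [k]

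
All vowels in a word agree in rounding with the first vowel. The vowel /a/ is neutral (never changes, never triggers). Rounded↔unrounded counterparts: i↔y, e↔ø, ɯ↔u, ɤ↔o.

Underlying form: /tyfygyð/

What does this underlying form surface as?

no segment meets the rule's conditions; no change.

[tyfygyð]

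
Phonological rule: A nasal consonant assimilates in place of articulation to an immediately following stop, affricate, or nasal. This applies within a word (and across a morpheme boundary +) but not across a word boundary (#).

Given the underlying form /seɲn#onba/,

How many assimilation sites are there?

2

/ɲ/ before /n/ (alveolar) → [n]
/n/ before /b/ (labial) → [m]
2 segments change.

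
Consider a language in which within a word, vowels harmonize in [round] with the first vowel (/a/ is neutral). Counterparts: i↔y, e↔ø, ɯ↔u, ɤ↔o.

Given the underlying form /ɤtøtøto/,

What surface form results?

/ø/ harmonizes with /ɤ/ ([-round]) → [e]
/ø/ harmonizes with /ɤ/ ([-round]) → [e]
/o/ harmonizes with /ɤ/ ([-round]) → [ɤ]

[ɤtetetɤ]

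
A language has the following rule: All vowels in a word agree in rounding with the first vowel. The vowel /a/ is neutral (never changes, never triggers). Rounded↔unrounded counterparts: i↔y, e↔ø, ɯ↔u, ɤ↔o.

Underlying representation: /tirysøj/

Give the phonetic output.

/y/ harmonizes with /i/ ([-round]) → [i]
/ø/ harmonizes with /i/ ([-round]) → [e]

[tirisej]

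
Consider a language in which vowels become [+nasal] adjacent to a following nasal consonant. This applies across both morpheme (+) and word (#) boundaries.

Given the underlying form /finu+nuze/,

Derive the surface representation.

/i/ before nasal /n/ → [ĩ]
/u/ before nasal /n/ → [ũ]

[fĩnũ+nuze]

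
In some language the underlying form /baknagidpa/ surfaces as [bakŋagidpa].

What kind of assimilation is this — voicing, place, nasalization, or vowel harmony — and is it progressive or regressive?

/n/→[ŋ].
Each target copies a feature from the preceding segment, so the direction is progressive.

place assimilation, progressive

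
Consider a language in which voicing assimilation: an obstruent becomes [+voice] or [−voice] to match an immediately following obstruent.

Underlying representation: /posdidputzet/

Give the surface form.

/s/ before /d/ (voiced) → [z]
/d/ before /p/ (voiceless) → [t]
/t/ before /z/ (voiced) → [d]

[pozditpudzet]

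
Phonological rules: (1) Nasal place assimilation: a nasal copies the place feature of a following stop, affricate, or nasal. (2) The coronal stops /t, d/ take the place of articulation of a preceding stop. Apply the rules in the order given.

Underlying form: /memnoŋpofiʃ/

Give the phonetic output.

Rule 1: /m/ before /n/ (alveolar) → [n]
Rule 1: /ŋ/ before /p/ (labial) → [m]
After rule 1: mennompofiʃ
Rule 2: no segment meets the rule's conditions; no change.

[mennompofiʃ]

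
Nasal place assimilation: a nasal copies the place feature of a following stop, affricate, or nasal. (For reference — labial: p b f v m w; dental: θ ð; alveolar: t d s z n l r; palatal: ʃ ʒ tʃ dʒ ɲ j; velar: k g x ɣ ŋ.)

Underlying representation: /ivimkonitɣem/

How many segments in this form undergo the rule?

/m/ before /k/ (velar) → [ŋ]
1 segment changes.

1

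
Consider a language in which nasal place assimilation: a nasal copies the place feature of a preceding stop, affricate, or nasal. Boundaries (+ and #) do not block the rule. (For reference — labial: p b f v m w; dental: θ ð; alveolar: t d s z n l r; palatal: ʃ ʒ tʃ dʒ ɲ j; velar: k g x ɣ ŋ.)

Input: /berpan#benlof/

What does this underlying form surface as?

[berpan#benlof]

no segment meets the rule's conditions; no change.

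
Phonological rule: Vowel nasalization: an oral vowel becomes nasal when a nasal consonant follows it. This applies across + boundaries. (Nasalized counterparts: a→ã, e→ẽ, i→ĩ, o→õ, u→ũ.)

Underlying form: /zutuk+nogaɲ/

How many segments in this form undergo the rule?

1

/a/ before nasal /ɲ/ → [ã]
1 segment changes.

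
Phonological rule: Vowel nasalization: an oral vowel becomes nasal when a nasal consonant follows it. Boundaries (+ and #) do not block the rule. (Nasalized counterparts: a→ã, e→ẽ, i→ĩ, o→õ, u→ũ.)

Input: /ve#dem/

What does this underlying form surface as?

/e/ before nasal /m/ → [ẽ]

[ve#dẽm]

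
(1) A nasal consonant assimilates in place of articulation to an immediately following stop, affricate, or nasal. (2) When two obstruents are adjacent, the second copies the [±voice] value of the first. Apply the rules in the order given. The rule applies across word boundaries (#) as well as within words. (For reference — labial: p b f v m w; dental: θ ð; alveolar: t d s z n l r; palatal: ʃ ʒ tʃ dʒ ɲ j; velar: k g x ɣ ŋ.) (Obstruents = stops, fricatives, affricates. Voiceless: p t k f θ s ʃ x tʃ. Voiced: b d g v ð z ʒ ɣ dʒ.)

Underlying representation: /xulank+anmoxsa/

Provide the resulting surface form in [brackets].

[xulaŋk+ammoxsa]

Rule 1: /n/ before /k/ (velar) → [ŋ]
Rule 1: /n/ before /m/ (labial) → [m]
After rule 1: xulaŋk+ammoxsa
Rule 2: no segment meets the rule's conditions; no change.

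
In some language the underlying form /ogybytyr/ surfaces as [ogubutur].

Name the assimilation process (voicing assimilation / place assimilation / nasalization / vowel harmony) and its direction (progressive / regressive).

/y/→[u] /y/→[u] /y/→[u].
Vowels agree with the first vowel, so the harmony is progressive.

vowel harmony, progressive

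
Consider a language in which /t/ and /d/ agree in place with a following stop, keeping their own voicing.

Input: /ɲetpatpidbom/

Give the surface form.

/t/ before /p/ (labial) → [p]
/t/ before /p/ (labial) → [p]
/d/ before /b/ (labial) → [b]

[ɲeppappibbom]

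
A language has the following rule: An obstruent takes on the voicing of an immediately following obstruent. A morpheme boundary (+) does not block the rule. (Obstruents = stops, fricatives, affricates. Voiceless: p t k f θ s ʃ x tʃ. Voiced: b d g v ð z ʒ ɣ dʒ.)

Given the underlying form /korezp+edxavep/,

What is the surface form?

/z/ before /p/ (voiceless) → [s]
/d/ before /x/ (voiceless) → [t]

[koresp+etxavep]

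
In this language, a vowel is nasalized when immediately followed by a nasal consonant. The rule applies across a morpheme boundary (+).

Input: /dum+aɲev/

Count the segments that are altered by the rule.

/u/ before nasal /m/ → [ũ]
/a/ before nasal /ɲ/ → [ã]
2 segments change.

2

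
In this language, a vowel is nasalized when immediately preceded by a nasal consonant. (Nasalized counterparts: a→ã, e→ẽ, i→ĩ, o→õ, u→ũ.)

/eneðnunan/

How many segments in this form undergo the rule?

3

/e/ after nasal /n/ → [ẽ]
/u/ after nasal /n/ → [ũ]
/a/ after nasal /n/ → [ã]
3 segments change.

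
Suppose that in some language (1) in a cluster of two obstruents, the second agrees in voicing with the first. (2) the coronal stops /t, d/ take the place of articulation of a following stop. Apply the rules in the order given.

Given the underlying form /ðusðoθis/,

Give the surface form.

[ðusθoθis]

Rule 1: /ð/ after /s/ (voiceless) → [θ]
After rule 1: ðusθoθis
Rule 2: no segment meets the rule's conditions; no change.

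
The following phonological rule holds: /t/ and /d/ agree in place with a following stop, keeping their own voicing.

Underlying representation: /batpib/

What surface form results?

/t/ before /p/ (labial) → [p]

[bappib]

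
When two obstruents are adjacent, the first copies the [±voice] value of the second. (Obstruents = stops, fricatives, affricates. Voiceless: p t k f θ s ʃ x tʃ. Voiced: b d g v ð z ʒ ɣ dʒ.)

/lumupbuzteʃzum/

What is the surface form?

/p/ before /b/ (voiced) → [b]
/z/ before /t/ (voiceless) → [s]
/ʃ/ before /z/ (voiced) → [ʒ]

[lumubbusteʒzum]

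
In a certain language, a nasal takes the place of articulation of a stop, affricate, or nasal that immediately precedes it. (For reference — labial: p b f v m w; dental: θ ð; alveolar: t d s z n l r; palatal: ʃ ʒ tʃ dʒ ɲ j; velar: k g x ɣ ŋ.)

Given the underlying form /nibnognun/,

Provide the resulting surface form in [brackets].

/n/ after /b/ (labial) → [m]
/n/ after /g/ (velar) → [ŋ]

[nibmogŋun]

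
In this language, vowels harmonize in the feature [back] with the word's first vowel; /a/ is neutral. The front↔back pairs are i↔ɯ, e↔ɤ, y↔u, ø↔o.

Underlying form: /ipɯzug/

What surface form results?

/ɯ/ harmonizes with /i/ ([-back]) → [i]
/u/ harmonizes with /i/ ([-back]) → [y]

[ipizyg]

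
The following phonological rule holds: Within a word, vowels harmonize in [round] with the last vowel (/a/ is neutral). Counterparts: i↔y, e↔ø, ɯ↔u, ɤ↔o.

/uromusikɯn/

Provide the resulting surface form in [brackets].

/u/ harmonizes with /ɯ/ ([-round]) → [ɯ]
/o/ harmonizes with /ɯ/ ([-round]) → [ɤ]
/u/ harmonizes with /ɯ/ ([-round]) → [ɯ]

[ɯrɤmɯsikɯn]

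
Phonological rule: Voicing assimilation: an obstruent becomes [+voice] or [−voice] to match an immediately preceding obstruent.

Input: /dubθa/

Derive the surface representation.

[dubða]

/θ/ after /b/ (voiced) → [ð]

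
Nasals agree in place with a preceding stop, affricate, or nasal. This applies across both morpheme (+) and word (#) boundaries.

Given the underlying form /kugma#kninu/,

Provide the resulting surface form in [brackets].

[kugŋa#kŋinu]

/m/ after /g/ (velar) → [ŋ]
/n/ after /k/ (velar) → [ŋ]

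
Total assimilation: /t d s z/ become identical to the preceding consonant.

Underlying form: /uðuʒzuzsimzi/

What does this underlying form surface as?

/z/ after /ʒ/ → [ʒ] (total assimilation)
/s/ after /z/ → [z] (total assimilation)
/z/ after /m/ → [m] (total assimilation)

[uðuʒʒuzzimmi]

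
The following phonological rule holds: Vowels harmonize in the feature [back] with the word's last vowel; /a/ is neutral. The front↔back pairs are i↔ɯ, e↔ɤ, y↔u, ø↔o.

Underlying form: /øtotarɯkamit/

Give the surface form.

[øtøtarikamit]

/o/ harmonizes with /i/ ([-back]) → [ø]
/ɯ/ harmonizes with /i/ ([-back]) → [i]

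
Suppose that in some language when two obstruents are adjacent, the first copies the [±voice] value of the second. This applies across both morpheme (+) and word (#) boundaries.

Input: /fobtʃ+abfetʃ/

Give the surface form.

[foptʃ+apfetʃ]

/b/ before /tʃ/ (voiceless) → [p]
/b/ before /f/ (voiceless) → [p]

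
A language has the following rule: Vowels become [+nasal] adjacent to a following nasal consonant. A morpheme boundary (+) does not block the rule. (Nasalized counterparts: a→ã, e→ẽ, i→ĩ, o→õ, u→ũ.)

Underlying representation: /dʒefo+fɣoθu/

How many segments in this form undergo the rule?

No segment meets the rule's conditions.

0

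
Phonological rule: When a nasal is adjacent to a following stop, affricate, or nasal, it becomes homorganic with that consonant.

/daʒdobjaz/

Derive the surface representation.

[daʒdobjaz]

no segment meets the rule's conditions; no change.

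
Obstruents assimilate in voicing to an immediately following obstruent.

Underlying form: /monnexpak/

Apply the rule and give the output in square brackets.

[monnexpak]

no segment meets the rule's conditions; no change.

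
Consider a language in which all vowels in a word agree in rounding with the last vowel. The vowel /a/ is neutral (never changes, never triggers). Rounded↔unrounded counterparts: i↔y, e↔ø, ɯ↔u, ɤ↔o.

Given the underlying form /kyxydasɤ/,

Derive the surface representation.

/y/ harmonizes with /ɤ/ ([-round]) → [i]
/y/ harmonizes with /ɤ/ ([-round]) → [i]

[kixidasɤ]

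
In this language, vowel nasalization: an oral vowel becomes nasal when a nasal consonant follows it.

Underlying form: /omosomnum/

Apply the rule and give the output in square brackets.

/o/ before nasal /m/ → [õ]
/o/ before nasal /m/ → [õ]
/u/ before nasal /m/ → [ũ]

[õmosõmnũm]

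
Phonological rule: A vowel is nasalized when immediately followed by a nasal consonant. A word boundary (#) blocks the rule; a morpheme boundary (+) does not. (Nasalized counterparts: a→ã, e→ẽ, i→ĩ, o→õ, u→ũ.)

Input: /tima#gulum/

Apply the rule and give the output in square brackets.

[tĩma#gulũm]

/i/ before nasal /m/ → [ĩ]
/u/ before nasal /m/ → [ũ]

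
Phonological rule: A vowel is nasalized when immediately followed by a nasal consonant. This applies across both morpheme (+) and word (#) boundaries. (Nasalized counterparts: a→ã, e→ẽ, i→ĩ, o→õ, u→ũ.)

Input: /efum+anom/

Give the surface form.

/u/ before nasal /m/ → [ũ]
/a/ before nasal /n/ → [ã]
/o/ before nasal /m/ → [õ]

[efũm+ãnõm]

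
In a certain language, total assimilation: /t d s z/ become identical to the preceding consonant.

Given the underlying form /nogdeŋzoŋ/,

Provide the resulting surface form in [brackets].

[noggeŋŋoŋ]

/d/ after /g/ → [g] (total assimilation)
/z/ after /ŋ/ → [ŋ] (total assimilation)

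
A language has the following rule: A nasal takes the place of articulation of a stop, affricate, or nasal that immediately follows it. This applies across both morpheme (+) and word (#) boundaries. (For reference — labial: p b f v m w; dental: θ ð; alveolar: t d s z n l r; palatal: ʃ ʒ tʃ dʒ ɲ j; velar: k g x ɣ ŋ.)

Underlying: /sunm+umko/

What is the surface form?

/n/ before /m/ (labial) → [m]
/m/ before /k/ (velar) → [ŋ]

[summ+uŋko]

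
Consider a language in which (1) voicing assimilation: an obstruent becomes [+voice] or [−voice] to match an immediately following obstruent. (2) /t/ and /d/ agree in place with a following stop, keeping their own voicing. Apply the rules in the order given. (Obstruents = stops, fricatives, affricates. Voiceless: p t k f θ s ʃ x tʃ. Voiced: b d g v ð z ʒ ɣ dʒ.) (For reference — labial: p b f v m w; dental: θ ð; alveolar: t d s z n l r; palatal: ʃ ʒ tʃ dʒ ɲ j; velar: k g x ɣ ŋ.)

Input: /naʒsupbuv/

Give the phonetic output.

[naʃsubbuv]

Rule 1: /ʒ/ before /s/ (voiceless) → [ʃ]
Rule 1: /p/ before /b/ (voiced) → [b]
After rule 1: naʃsubbuv
Rule 2: no segment meets the rule's conditions; no change.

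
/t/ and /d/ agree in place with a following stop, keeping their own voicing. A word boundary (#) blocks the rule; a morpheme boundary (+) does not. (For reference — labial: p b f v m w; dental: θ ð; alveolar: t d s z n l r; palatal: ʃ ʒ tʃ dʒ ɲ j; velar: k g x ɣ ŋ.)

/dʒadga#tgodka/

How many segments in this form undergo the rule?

/d/ before /g/ (velar) → [g]
/t/ before /g/ (velar) → [k]
/d/ before /k/ (velar) → [g]
3 segments change.

3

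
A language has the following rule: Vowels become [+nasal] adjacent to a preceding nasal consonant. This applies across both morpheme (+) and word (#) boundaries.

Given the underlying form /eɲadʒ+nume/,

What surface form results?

[eɲãdʒ+nũmẽ]

/a/ after nasal /ɲ/ → [ã]
/u/ after nasal /n/ → [ũ]
/e/ after nasal /m/ → [ẽ]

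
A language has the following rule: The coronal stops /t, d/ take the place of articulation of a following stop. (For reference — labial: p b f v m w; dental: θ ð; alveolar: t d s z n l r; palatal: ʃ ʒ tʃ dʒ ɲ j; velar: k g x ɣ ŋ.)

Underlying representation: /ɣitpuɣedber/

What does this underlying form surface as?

/t/ before /p/ (labial) → [p]
/d/ before /b/ (labial) → [b]

[ɣippuɣebber]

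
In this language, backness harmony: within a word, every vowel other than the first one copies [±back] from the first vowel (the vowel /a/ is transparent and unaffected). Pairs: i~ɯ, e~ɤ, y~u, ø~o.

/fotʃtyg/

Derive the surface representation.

/y/ harmonizes with /o/ ([+back]) → [u]

[fotʃtug]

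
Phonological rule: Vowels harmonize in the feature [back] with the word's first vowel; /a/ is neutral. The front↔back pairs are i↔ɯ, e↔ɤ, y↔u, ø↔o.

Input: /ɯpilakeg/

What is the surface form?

[ɯpɯlakɤg]

/i/ harmonizes with /ɯ/ ([+back]) → [ɯ]
/e/ harmonizes with /ɯ/ ([+back]) → [ɤ]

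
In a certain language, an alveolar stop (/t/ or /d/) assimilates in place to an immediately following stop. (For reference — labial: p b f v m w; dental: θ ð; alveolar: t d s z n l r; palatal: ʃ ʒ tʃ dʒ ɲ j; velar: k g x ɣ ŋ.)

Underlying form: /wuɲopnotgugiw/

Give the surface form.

[wuɲopnokgugiw]

/t/ before /g/ (velar) → [k]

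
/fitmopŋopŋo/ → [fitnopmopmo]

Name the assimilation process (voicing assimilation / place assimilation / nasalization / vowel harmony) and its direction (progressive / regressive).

/m/→[n] /ŋ/→[m] /ŋ/→[m].
Each target copies a feature from the preceding segment, so the direction is progressive.

place assimilation, progressive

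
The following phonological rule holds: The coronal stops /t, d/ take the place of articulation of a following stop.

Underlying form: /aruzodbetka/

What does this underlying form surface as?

/d/ before /b/ (labial) → [b]
/t/ before /k/ (velar) → [k]

[aruzobbekka]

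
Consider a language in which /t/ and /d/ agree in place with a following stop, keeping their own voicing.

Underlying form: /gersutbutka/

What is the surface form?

[gersupbukka]

/t/ before /b/ (labial) → [p]
/t/ before /k/ (velar) → [k]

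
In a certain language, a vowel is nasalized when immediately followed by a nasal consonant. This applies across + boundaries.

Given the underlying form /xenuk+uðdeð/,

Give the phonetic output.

[xẽnuk+uðdeð]

/e/ before nasal /n/ → [ẽ]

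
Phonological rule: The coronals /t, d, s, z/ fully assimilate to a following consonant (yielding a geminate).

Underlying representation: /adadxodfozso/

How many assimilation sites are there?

/d/ before /x/ → [x] (total assimilation)
/d/ before /f/ → [f] (total assimilation)
/z/ before /s/ → [s] (total assimilation)
3 segments change.

3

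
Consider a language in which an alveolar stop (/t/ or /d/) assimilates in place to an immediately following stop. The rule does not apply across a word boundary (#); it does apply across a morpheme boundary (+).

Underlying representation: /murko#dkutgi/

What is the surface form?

[murko#gkukgi]

/d/ before /k/ (velar) → [g]
/t/ before /g/ (velar) → [k]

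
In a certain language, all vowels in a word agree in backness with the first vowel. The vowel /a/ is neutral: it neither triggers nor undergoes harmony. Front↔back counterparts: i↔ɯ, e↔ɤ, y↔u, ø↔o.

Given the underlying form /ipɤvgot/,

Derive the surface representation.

/ɤ/ harmonizes with /i/ ([-back]) → [e]
/o/ harmonizes with /i/ ([-back]) → [ø]

[ipevgøt]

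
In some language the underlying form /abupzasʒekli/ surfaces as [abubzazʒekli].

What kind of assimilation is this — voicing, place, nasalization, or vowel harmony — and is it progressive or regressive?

/p/→[b] /s/→[z].
Each target copies a feature from the following segment, so the direction is regressive.

voicing assimilation, regressive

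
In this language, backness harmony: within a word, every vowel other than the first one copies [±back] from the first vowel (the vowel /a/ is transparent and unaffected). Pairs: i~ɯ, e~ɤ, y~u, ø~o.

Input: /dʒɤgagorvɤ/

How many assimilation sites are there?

No segment meets the rule's conditions.

0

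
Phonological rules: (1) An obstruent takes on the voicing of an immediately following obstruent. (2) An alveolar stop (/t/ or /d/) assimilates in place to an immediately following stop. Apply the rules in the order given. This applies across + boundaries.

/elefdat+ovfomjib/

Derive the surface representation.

[elevdat+offomjib]

Rule 1: /f/ before /d/ (voiced) → [v]
Rule 1: /v/ before /f/ (voiceless) → [f]
After rule 1: elevdat+offomjib
Rule 2: no segment meets the rule's conditions; no change.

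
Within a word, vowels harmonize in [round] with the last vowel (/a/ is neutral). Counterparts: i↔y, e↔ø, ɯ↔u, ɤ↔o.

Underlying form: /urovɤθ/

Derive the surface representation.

/u/ harmonizes with /ɤ/ ([-round]) → [ɯ]
/o/ harmonizes with /ɤ/ ([-round]) → [ɤ]

[ɯrɤvɤθ]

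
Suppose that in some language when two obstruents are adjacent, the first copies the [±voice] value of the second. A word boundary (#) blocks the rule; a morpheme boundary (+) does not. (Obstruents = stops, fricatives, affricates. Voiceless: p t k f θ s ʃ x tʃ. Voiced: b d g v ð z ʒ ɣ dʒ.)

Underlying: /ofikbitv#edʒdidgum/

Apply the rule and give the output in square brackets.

[ofigbidv#edʒdidgum]

/k/ before /b/ (voiced) → [g]
/t/ before /v/ (voiced) → [d]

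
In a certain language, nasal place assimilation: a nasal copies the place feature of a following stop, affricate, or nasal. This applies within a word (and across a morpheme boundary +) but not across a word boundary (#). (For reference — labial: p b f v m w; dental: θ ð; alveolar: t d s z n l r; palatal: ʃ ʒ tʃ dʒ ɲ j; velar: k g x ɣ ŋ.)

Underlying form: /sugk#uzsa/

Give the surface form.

no segment meets the rule's conditions; no change.

[sugk#uzsa]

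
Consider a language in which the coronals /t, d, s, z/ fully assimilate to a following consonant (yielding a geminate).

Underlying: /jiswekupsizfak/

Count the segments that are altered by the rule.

/s/ before /w/ → [w] (total assimilation)
/z/ before /f/ → [f] (total assimilation)
2 segments change.

2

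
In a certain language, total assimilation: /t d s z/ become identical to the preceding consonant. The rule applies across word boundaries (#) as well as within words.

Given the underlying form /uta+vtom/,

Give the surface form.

[uta+vvom]

/t/ after /v/ → [v] (total assimilation)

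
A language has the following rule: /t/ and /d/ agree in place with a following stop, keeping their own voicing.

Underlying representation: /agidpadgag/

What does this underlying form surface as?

[agibpaggag]

/d/ before /p/ (labial) → [b]
/d/ before /g/ (velar) → [g]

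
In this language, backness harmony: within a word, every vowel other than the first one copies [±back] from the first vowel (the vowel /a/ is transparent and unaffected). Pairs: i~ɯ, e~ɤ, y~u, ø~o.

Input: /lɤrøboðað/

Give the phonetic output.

/ø/ harmonizes with /ɤ/ ([+back]) → [o]

[lɤroboðað]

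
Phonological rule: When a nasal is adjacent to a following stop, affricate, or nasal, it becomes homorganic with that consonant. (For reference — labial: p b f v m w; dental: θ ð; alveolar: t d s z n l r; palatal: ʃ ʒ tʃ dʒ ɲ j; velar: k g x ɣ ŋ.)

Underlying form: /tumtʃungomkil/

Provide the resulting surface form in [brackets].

[tuɲtʃuŋgoŋkil]

/m/ before /tʃ/ (palatal) → [ɲ]
/n/ before /g/ (velar) → [ŋ]
/m/ before /k/ (velar) → [ŋ]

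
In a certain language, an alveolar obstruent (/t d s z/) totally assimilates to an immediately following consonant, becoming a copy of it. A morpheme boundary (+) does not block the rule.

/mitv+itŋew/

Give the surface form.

/t/ before /v/ → [v] (total assimilation)
/t/ before /ŋ/ → [ŋ] (total assimilation)

[mivv+iŋŋew]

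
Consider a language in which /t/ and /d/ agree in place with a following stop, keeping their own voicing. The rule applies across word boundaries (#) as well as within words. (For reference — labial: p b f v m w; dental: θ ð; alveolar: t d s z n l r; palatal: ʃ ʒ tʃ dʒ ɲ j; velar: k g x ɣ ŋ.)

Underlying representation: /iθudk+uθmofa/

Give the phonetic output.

[iθugk+uθmofa]

/d/ before /k/ (velar) → [g]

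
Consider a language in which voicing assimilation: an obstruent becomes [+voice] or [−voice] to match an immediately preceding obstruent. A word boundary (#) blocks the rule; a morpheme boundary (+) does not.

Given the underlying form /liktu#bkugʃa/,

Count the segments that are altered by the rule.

2

/k/ after /b/ (voiced) → [g]
/ʃ/ after /g/ (voiced) → [ʒ]
2 segments change.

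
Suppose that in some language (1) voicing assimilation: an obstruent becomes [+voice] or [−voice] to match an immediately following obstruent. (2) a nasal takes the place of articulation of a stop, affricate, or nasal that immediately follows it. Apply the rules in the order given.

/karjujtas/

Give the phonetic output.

Rule 1: no segment meets the rule's conditions; no change.
After rule 1: karjujtas
Rule 2: no segment meets the rule's conditions; no change.

[karjujtas]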